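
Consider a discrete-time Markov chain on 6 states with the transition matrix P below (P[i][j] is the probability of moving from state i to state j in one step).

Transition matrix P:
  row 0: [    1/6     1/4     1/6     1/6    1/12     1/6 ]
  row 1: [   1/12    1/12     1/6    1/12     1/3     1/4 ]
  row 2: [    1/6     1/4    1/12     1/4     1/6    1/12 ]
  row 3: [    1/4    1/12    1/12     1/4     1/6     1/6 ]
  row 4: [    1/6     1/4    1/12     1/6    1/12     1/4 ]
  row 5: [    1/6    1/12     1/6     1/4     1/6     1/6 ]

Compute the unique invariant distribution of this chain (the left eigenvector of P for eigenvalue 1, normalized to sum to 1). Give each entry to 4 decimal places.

Balance equations π_j = Σ_i π_i·P[i][j]:
  π_0 = 1/6·π_0 + 1/12·π_1 + 1/6·π_2 + 1/4·π_3 + 1/6·π_4 + 1/6·π_5
  π_1 = 1/4·π_0 + 1/12·π_1 + 1/4·π_2 + 1/12·π_3 + 1/4·π_4 + 1/12·π_5
  π_2 = 1/6·π_0 + 1/6·π_1 + 1/12·π_2 + 1/12·π_3 + 1/12·π_4 + 1/6·π_5
  π_3 = 1/6·π_0 + 1/12·π_1 + 1/4·π_2 + 1/4·π_3 + 1/6·π_4 + 1/4·π_5
  π_4 = 1/12·π_0 + 1/3·π_1 + 1/6·π_2 + 1/6·π_3 + 1/12·π_4 + 1/6·π_5
  normalize: π_0 + π_1 + π_2 + π_3 + π_4 + π_5 = 1
Solving the linear system gives exactly π = [24655/145372, 23287/145372, 9165/72686, 28403/145372, 24051/145372, 13323/72686].

π = [0.1696, 0.1602, 0.1261, 0.1954, 0.1654, 0.1833]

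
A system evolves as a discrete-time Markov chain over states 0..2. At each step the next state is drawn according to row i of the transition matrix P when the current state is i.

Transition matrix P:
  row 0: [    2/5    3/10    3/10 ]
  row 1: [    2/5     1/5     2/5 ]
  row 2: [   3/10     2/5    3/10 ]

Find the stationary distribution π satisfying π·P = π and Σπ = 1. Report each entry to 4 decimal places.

π = [0.3670, 0.3028, 0.3303]

Balance equations π_j = Σ_i π_i·P[i][j]:
  π_0 = 2/5·π_0 + 2/5·π_1 + 3/10·π_2
  π_1 = 3/10·π_0 + 1/5·π_1 + 2/5·π_2
  normalize: π_0 + π_1 + π_2 = 1
Solving the linear system gives exactly π = [40/109, 33/109, 36/109].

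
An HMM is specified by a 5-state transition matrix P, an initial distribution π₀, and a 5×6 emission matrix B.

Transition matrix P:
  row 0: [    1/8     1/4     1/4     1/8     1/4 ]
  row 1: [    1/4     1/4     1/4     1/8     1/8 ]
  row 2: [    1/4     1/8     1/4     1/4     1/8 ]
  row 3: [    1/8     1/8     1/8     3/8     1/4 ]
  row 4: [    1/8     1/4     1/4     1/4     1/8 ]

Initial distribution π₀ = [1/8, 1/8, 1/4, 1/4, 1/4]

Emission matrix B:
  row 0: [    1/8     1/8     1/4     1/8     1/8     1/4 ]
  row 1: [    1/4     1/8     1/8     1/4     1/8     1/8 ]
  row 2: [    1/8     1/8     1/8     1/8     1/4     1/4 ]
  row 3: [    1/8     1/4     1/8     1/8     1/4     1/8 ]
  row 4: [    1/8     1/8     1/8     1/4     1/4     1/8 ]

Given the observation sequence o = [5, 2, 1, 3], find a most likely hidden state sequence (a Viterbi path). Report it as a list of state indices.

t=0: δ = [3.125e-02, 1.562e-02, 6.250e-02, 3.125e-02, 3.125e-02]  (obs o_0=5)
t=1: δ = [3.906e-03, 9.766e-04, 1.953e-03, 1.953e-03, 9.766e-04]  ψ = [2, 0, 2, 2, 0]  (obs o_1=2)
t=2: δ = [6.104e-05, 1.221e-04, 1.221e-04, 1.831e-04, 1.221e-04]  ψ = [0, 0, 0, 3, 0]  (obs o_2=1)
t=3: δ = [3.815e-06, 7.629e-06, 3.815e-06, 8.583e-06, 1.144e-05]  ψ = [1, 1, 1, 3, 3]  (obs o_3=3)
backtrack: best end state = 4; path = [2, 3, 3, 4]

path = [2, 3, 3, 4]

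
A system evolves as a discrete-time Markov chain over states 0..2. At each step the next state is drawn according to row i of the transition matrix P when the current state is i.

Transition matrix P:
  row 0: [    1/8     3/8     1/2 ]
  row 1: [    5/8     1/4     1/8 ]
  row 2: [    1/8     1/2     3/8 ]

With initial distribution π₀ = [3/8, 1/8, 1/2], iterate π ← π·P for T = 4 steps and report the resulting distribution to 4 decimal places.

π = [0.3076, 0.3699, 0.3225]

t=0: π = [0.3750, 0.1250, 0.5000]
t=1: π = [0.1875, 0.4219, 0.3906]
t=2: π = [0.3359, 0.3711, 0.2930]
t=3: π = [0.3105, 0.3652, 0.3242]
t=4: π = [0.3076, 0.3699, 0.3225]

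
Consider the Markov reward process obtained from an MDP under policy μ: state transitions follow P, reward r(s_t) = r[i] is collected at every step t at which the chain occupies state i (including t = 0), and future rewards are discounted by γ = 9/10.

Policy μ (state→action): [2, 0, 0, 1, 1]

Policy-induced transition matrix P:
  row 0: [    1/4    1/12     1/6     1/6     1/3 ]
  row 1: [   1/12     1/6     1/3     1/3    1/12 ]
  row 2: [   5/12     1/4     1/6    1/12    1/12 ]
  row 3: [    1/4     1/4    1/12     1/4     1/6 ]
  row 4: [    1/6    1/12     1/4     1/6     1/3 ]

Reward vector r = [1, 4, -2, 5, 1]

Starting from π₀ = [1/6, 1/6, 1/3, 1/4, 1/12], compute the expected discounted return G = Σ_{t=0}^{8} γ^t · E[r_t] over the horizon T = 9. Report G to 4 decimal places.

G = 10.2023

t=0: π = [0.1667, 0.1667, 0.3333, 0.2500, 0.0833], E[r] = 1.5000, γ^t·E[r] = 1.500000, running G = 1.500000
t=1: π = [0.2708, 0.1944, 0.1806, 0.1875, 0.1667], E[r] = 1.7917, γ^t·E[r] = 1.612500, running G = 3.112500
t=2: π = [0.2338, 0.1609, 0.1973, 0.1997, 0.2083], E[r] = 1.6892, γ^t·E[r] = 1.368281, running G = 4.480781
t=3: π = [0.2387, 0.1629, 0.1942, 0.1937, 0.2105], E[r] = 1.6808, γ^t·E[r] = 1.225301, running G = 5.706082
t=4: π = [0.2377, 0.1616, 0.1952, 0.1938, 0.2118], E[r] = 1.6741, γ^t·E[r] = 1.098375, running G = 6.804457
t=5: π = [0.2380, 0.1616, 0.1951, 0.1935, 0.2118], E[r] = 1.6735, γ^t·E[r] = 0.988182, running G = 7.792639
t=6: π = [0.2379, 0.1616, 0.1951, 0.1935, 0.2119], E[r] = 1.6732, γ^t·E[r] = 0.889186, running G = 8.681825
t=7: π = [0.2379, 0.1616, 0.1951, 0.1935, 0.2119], E[r] = 1.6731, γ^t·E[r] = 0.800249, running G = 9.482075
t=8: π = [0.2379, 0.1616, 0.1951, 0.1935, 0.2119], E[r] = 1.6731, γ^t·E[r] = 0.720217, running G = 10.202291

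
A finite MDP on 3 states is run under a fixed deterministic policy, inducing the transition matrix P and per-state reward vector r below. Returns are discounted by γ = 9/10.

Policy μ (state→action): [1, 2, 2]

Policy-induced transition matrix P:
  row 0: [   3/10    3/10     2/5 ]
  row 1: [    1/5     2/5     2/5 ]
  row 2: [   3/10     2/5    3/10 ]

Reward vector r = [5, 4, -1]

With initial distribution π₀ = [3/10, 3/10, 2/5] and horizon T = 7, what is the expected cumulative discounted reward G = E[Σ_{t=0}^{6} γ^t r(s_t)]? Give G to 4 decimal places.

t=0: π = [0.3000, 0.3000, 0.4000], E[r] = 2.3000, γ^t·E[r] = 2.300000, running G = 2.300000
t=1: π = [0.2700, 0.3700, 0.3600], E[r] = 2.4700, γ^t·E[r] = 2.223000, running G = 4.523000
t=2: π = [0.2630, 0.3730, 0.3640], E[r] = 2.4430, γ^t·E[r] = 1.978830, running G = 6.501830
t=3: π = [0.2627, 0.3737, 0.3636], E[r] = 2.4447, γ^t·E[r] = 1.782186, running G = 8.284016
t=4: π = [0.2626, 0.3737, 0.3636], E[r] = 2.4444, γ^t·E[r] = 1.603791, running G = 9.887807
t=5: π = [0.2626, 0.3737, 0.3636], E[r] = 2.4444, γ^t·E[r] = 1.443422, running G = 11.331228
t=6: π = [0.2626, 0.3737, 0.3636], E[r] = 2.4444, γ^t·E[r] = 1.299078, running G = 12.630306

G = 12.6303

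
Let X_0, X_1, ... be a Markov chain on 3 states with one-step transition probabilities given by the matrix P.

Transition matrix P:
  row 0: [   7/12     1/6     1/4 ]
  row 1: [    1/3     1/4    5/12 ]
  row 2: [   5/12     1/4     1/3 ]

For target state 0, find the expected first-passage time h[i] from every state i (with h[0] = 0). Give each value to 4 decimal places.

h = [0.0000, 2.7368, 2.5263]

First-step conditioning: h[0] = 0; for i ≠ 0, h[i] = 1 + Σ_k P[i][k]·h[k].
  h[1] = 1 + 1/4·h[1] + 5/12·h[2]
  h[2] = 1 + 1/4·h[1] + 1/3·h[2]
Solving the 2×2 linear system over states ≠ 0 gives exactly h = [0, 52/19, 48/19] (h[0] = 0 is the target).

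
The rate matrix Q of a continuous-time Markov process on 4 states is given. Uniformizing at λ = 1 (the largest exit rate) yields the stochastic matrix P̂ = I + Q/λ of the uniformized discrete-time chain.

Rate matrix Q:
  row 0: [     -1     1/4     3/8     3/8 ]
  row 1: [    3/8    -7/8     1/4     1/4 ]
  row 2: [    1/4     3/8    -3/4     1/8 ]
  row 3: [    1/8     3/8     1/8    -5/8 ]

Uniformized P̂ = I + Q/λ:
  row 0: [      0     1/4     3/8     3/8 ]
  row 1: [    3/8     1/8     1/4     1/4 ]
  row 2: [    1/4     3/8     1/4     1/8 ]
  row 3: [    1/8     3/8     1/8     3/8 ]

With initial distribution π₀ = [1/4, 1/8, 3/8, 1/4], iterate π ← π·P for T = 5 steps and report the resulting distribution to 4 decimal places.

π = [0.2000, 0.2798, 0.2401, 0.2801]

t=0: π = [0.2500, 0.1250, 0.3750, 0.2500]
t=1: π = [0.1719, 0.3125, 0.2500, 0.2656]
t=2: π = [0.2129, 0.2754, 0.2383, 0.2734]
t=3: π = [0.1970, 0.2795, 0.2424, 0.2810]
t=4: π = [0.2006, 0.2805, 0.2395, 0.2794]
t=5: π = [0.2000, 0.2798, 0.2401, 0.2801]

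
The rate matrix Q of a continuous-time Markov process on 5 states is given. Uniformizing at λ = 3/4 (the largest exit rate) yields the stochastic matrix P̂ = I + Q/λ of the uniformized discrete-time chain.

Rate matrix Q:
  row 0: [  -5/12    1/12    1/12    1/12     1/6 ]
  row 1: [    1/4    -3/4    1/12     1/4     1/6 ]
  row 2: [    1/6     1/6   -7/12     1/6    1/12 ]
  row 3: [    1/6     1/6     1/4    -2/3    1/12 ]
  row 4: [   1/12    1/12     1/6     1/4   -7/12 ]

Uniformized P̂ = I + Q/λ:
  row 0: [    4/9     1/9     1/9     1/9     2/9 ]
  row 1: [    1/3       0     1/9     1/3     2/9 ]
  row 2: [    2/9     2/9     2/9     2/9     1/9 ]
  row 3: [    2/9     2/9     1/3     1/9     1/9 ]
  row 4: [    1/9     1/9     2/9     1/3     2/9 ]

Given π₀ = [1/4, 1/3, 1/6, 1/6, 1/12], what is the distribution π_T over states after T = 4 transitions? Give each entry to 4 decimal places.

π = [0.2804, 0.1402, 0.1983, 0.2035, 0.1776]

t=0: π = [0.2500, 0.3333, 0.1667, 0.1667, 0.0833]
t=1: π = [0.3056, 0.1111, 0.1759, 0.2222, 0.1852]
t=2: π = [0.2819, 0.1430, 0.2006, 0.1965, 0.1780]
t=3: π = [0.2810, 0.1393, 0.1968, 0.2047, 0.1781]
t=4: π = [0.2804, 0.1402, 0.1983, 0.2035, 0.1776]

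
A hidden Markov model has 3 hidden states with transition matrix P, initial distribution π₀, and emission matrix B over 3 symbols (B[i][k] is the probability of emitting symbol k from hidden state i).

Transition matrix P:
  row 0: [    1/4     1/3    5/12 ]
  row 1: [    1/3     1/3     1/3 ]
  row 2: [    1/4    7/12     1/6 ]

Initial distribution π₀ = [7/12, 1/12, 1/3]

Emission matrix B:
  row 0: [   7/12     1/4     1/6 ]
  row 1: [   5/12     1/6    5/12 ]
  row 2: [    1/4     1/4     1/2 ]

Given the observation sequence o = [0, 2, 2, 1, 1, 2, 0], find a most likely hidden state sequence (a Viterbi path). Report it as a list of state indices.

t=0: δ = [3.403e-01, 3.472e-02, 8.333e-02]  (obs o_0=0)
t=1: δ = [1.418e-02, 4.726e-02, 7.089e-02]  ψ = [0, 0, 0]  (obs o_1=2)
t=2: δ = [2.954e-03, 1.723e-02, 7.877e-03]  ψ = [2, 2, 1]  (obs o_2=2)
t=3: δ = [1.436e-03, 9.573e-04, 1.436e-03]  ψ = [1, 1, 1]  (obs o_3=1)
t=4: δ = [8.974e-05, 1.396e-04, 1.496e-04]  ψ = [0, 2, 0]  (obs o_4=1)
t=5: δ = [7.755e-06, 3.635e-05, 2.327e-05]  ψ = [1, 2, 1]  (obs o_5=2)
t=6: δ = [7.069e-06, 5.655e-06, 3.029e-06]  ψ = [1, 2, 1]  (obs o_6=0)
backtrack: best end state = 0; path = [0, 2, 1, 0, 2, 1, 0]

path = [0, 2, 1, 0, 2, 1, 0]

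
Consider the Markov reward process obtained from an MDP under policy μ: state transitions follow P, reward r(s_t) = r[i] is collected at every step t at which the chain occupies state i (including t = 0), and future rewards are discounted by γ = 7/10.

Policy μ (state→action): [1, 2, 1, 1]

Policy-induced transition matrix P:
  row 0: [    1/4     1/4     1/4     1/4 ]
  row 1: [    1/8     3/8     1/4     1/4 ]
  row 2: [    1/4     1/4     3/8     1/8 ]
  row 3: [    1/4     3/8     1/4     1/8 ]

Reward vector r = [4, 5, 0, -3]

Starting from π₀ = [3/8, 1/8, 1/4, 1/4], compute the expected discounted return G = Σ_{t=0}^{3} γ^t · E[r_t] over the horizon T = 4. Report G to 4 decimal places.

G = 4.2034

t=0: π = [0.3750, 0.1250, 0.2500, 0.2500], E[r] = 1.3750, γ^t·E[r] = 1.375000, running G = 1.375000
t=1: π = [0.2344, 0.2969, 0.2813, 0.1875], E[r] = 1.8594, γ^t·E[r] = 1.301563, running G = 2.676563
t=2: π = [0.2129, 0.3105, 0.2852, 0.1914], E[r] = 1.8301, γ^t·E[r] = 0.896738, running G = 3.573301
t=3: π = [0.2112, 0.3127, 0.2856, 0.1904], E[r] = 1.8372, γ^t·E[r] = 0.630145, running G = 4.203446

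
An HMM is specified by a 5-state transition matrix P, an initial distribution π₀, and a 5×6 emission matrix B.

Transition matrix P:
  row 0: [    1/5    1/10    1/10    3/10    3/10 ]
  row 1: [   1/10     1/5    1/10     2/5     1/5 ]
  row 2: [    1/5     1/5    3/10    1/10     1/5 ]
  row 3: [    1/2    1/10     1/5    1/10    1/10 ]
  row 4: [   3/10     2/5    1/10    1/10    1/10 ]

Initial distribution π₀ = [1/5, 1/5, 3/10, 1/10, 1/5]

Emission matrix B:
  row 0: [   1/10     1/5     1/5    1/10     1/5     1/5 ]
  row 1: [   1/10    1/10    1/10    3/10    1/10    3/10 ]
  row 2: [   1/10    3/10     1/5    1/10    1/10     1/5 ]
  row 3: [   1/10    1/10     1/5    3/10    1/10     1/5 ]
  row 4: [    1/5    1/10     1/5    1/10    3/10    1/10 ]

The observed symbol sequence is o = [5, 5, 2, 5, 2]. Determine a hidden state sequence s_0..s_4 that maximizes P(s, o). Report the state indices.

t=0: δ = [4.000e-02, 6.000e-02, 6.000e-02, 2.000e-02, 2.000e-02]  (obs o_0=5)
t=1: δ = [2.400e-03, 3.600e-03, 3.600e-03, 4.800e-03, 1.200e-03]  ψ = [2, 1, 2, 1, 0]  (obs o_1=5)
t=2: δ = [4.800e-04, 7.200e-05, 2.160e-04, 2.880e-04, 1.440e-04]  ψ = [3, 1, 2, 1, 0]  (obs o_2=2)
t=3: δ = [2.880e-05, 1.728e-05, 1.296e-05, 2.880e-05, 1.440e-05]  ψ = [3, 4, 2, 0, 0]  (obs o_3=5)
t=4: δ = [2.880e-06, 5.760e-07, 1.152e-06, 1.728e-06, 1.728e-06]  ψ = [3, 4, 3, 0, 0]  (obs o_4=2)
backtrack: best end state = 0; path = [1, 3, 0, 3, 0]

path = [1, 3, 0, 3, 0]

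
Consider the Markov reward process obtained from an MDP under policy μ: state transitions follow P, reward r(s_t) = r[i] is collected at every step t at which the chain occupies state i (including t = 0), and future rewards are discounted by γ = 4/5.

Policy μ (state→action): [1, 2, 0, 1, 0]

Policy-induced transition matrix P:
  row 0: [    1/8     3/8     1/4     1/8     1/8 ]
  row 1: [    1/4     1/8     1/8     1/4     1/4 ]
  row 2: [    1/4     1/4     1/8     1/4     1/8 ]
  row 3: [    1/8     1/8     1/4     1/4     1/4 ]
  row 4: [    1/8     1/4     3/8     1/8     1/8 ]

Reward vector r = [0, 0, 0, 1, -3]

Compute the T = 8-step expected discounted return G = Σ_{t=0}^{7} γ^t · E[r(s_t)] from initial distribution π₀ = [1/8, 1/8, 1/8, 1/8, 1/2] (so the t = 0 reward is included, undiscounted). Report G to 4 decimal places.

t=0: π = [0.1250, 0.1250, 0.1250, 0.1250, 0.5000], E[r] = -1.3750, γ^t·E[r] = -1.375000, running G = -1.375000
t=1: π = [0.1563, 0.2344, 0.2813, 0.1719, 0.1563], E[r] = -0.2969, γ^t·E[r] = -0.237500, running G = -1.612500
t=2: π = [0.1895, 0.2188, 0.2051, 0.2109, 0.1758], E[r] = -0.3164, γ^t·E[r] = -0.202500, running G = -1.815000
t=3: π = [0.1780, 0.2200, 0.2190, 0.2043, 0.1787], E[r] = -0.3318, γ^t·E[r] = -0.169875, running G = -1.984875
t=4: π = [0.1799, 0.2192, 0.2175, 0.2054, 0.1780], E[r] = -0.3287, γ^t·E[r] = -0.134638, running G = -2.119513
t=5: π = [0.1796, 0.2194, 0.2177, 0.2053, 0.1781], E[r] = -0.3290, γ^t·E[r] = -0.107798, running G = -2.227310
t=6: π = [0.1796, 0.2194, 0.2176, 0.2053, 0.1781], E[r] = -0.3290, γ^t·E[r] = -0.086234, running G = -2.313544
t=7: π = [0.1796, 0.2194, 0.2176, 0.2053, 0.1781], E[r] = -0.3290, γ^t·E[r] = -0.068988, running G = -2.382533

G = -2.3825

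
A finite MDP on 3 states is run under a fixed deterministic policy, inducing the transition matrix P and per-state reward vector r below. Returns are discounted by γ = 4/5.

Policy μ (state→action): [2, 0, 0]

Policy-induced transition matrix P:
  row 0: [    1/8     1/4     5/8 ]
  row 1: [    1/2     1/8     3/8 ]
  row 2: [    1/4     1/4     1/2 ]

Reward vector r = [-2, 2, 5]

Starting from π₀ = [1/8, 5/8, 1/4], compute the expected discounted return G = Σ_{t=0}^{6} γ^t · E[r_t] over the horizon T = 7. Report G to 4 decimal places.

G = 8.9787

t=0: π = [0.1250, 0.6250, 0.2500], E[r] = 2.2500, γ^t·E[r] = 2.250000, running G = 2.250000
t=1: π = [0.3906, 0.1719, 0.4375], E[r] = 1.7500, γ^t·E[r] = 1.400000, running G = 3.650000
t=2: π = [0.2441, 0.2285, 0.5273], E[r] = 2.6055, γ^t·E[r] = 1.667500, running G = 5.317500
t=3: π = [0.2766, 0.2214, 0.5020], E[r] = 2.3994, γ^t·E[r] = 1.228500, running G = 6.546000
t=4: π = [0.2708, 0.2223, 0.5069], E[r] = 2.4376, γ^t·E[r] = 0.998425, running G = 7.544425
t=5: π = [0.2717, 0.2222, 0.5061], E[r] = 2.4312, γ^t·E[r] = 0.796670, running G = 8.341095
t=6: π = [0.2716, 0.2222, 0.5062], E[r] = 2.4322, γ^t·E[r] = 0.637594, running G = 8.978689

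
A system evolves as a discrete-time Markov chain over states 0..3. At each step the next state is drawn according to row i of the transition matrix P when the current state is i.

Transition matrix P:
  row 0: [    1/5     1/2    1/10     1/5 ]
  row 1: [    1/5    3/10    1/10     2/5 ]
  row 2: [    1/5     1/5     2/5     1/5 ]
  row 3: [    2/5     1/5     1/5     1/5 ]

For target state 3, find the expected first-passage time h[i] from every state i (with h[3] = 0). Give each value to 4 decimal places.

First-step conditioning: h[3] = 0; for i ≠ 3, h[i] = 1 + Σ_k P[i][k]·h[k].
  h[0] = 1 + 1/5·h[0] + 1/2·h[1] + 1/10·h[2]
  h[1] = 1 + 1/5·h[0] + 3/10·h[1] + 1/10·h[2]
  h[2] = 1 + 1/5·h[0] + 1/5·h[1] + 2/5·h[2]
Solving the 3×3 linear system over states ≠ 3 gives exactly h = [105/29, 175/58, 225/58, 0] (h[3] = 0 is the target).

h = [3.6207, 3.0172, 3.8793, 0.0000]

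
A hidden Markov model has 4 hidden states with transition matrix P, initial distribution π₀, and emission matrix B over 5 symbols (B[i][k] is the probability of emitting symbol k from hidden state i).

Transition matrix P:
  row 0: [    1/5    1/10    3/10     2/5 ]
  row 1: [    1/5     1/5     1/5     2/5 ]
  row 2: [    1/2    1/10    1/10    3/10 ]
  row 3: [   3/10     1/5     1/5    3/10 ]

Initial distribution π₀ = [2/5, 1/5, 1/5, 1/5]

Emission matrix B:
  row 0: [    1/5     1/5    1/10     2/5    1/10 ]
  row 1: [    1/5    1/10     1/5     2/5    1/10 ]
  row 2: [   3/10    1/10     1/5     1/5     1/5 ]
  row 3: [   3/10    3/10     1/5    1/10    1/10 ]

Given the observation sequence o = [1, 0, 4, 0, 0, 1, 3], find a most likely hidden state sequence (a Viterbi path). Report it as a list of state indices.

path = [0, 3, 2, 0, 3, 3, 0]

t=0: δ = [8.000e-02, 2.000e-02, 2.000e-02, 6.000e-02]  (obs o_0=1)
t=1: δ = [3.600e-03, 2.400e-03, 7.200e-03, 9.600e-03]  ψ = [3, 3, 0, 0]  (obs o_1=0)
t=2: δ = [3.600e-04, 1.920e-04, 3.840e-04, 2.880e-04]  ψ = [2, 3, 3, 3]  (obs o_2=4)
t=3: δ = [3.840e-05, 1.152e-05, 3.240e-05, 4.320e-05]  ψ = [2, 3, 0, 0]  (obs o_3=0)
t=4: δ = [3.240e-06, 1.728e-06, 3.456e-06, 4.608e-06]  ψ = [2, 3, 0, 0]  (obs o_4=0)
t=5: δ = [3.456e-07, 9.216e-08, 9.720e-08, 4.147e-07]  ψ = [2, 3, 0, 3]  (obs o_5=1)
t=6: δ = [4.977e-08, 3.318e-08, 2.074e-08, 1.382e-08]  ψ = [3, 3, 0, 0]  (obs o_6=3)
backtrack: best end state = 0; path = [0, 3, 2, 0, 3, 3, 0]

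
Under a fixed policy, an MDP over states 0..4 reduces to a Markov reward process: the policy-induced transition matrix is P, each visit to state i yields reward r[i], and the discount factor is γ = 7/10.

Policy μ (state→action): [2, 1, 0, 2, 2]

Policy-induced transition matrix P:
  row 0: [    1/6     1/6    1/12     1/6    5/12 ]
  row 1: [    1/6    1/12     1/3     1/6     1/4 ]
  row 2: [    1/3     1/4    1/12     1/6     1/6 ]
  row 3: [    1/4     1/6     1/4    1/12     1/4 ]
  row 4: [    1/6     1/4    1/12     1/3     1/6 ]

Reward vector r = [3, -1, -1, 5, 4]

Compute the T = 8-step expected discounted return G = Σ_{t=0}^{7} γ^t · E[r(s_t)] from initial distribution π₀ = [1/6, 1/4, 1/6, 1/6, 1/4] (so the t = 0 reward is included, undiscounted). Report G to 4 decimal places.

t=0: π = [0.1667, 0.2500, 0.1667, 0.1667, 0.2500], E[r] = 1.9167, γ^t·E[r] = 1.916667, running G = 1.916667
t=1: π = [0.2083, 0.1806, 0.1736, 0.1944, 0.2431], E[r] = 2.2153, γ^t·E[r] = 1.550694, running G = 3.467361
t=2: π = [0.2118, 0.1863, 0.1609, 0.1910, 0.2500], E[r] = 2.2431, γ^t·E[r] = 1.099097, running G = 4.566458
t=3: π = [0.2094, 0.1854, 0.1617, 0.1924, 0.2511], E[r] = 2.2474, γ^t·E[r] = 0.770857, running G = 5.337315
t=4: π = [0.2097, 0.1856, 0.1617, 0.1925, 0.2505], E[r] = 2.2460, γ^t·E[r] = 0.539260, running G = 5.876575
t=5: π = [0.2097, 0.1856, 0.1618, 0.1924, 0.2506], E[r] = 2.2459, γ^t·E[r] = 0.377462, running G = 6.254038
t=6: π = [0.2097, 0.1856, 0.1618, 0.1924, 0.2506], E[r] = 2.2460, γ^t·E[r] = 0.264234, running G = 6.518272
t=7: π = [0.2097, 0.1856, 0.1618, 0.1924, 0.2506], E[r] = 2.2459, γ^t·E[r] = 0.184963, running G = 6.703235

G = 6.7032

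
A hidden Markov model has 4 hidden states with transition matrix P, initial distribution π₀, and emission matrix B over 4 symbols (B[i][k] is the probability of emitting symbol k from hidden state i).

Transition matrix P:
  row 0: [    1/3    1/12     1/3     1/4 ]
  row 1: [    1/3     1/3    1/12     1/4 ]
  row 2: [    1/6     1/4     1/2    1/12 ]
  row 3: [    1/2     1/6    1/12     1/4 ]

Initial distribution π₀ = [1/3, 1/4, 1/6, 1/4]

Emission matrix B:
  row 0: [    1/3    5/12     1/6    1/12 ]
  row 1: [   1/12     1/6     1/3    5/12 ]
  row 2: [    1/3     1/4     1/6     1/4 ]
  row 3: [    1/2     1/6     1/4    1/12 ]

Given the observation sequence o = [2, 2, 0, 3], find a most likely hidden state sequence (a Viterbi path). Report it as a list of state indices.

path = [1, 1, 0, 2]

t=0: δ = [5.556e-02, 8.333e-02, 2.778e-02, 6.250e-02]  (obs o_0=2)
t=1: δ = [5.208e-03, 9.259e-03, 3.086e-03, 5.208e-03]  ψ = [3, 1, 0, 1]  (obs o_1=2)
t=2: δ = [1.029e-03, 2.572e-04, 5.787e-04, 1.157e-03]  ψ = [1, 1, 0, 1]  (obs o_2=0)
t=3: δ = [4.823e-05, 8.038e-05, 8.573e-05, 2.411e-05]  ψ = [3, 3, 0, 3]  (obs o_3=3)
backtrack: best end state = 2; path = [1, 1, 0, 2]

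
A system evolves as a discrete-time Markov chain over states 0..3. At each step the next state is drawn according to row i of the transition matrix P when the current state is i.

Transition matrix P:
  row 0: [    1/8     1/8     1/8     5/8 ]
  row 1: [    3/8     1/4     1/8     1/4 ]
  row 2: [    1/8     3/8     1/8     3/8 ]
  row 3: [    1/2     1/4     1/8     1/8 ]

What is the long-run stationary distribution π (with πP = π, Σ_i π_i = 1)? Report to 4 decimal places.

Balance equations π_j = Σ_i π_i·P[i][j]:
  π_0 = 1/8·π_0 + 3/8·π_1 + 1/8·π_2 + 1/2·π_3
  π_1 = 1/8·π_0 + 1/4·π_1 + 3/8·π_2 + 1/4·π_3
  π_2 = 1/8·π_0 + 1/8·π_1 + 1/8·π_2 + 1/8·π_3
  normalize: π_0 + π_1 + π_2 + π_3 = 1
Solving the linear system gives exactly π = [215/696, 79/348, 1/8, 59/174].

π = [0.3089, 0.2270, 0.1250, 0.3391]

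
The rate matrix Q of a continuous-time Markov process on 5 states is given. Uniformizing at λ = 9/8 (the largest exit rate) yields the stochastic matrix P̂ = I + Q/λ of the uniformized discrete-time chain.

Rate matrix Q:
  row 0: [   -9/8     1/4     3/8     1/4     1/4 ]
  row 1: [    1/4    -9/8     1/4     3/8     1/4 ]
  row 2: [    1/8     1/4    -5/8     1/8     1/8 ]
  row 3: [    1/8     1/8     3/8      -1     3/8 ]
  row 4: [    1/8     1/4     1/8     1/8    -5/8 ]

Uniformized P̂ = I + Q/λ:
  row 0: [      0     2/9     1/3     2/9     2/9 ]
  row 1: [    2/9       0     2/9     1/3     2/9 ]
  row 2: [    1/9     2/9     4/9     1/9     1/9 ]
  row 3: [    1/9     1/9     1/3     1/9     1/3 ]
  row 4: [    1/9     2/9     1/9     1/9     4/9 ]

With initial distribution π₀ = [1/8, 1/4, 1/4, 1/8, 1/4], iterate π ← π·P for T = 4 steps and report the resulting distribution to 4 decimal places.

t=0: π = [0.1250, 0.2500, 0.2500, 0.1250, 0.2500]
t=1: π = [0.1250, 0.1528, 0.2778, 0.1806, 0.2639]
t=2: π = [0.1142, 0.1682, 0.2886, 0.1590, 0.2701]
t=3: π = [0.1171, 0.1672, 0.2867, 0.1612, 0.2678]
t=4: π = [0.1167, 0.1672, 0.2871, 0.1613, 0.2678]

π = [0.1167, 0.1672, 0.2871, 0.1613, 0.2678]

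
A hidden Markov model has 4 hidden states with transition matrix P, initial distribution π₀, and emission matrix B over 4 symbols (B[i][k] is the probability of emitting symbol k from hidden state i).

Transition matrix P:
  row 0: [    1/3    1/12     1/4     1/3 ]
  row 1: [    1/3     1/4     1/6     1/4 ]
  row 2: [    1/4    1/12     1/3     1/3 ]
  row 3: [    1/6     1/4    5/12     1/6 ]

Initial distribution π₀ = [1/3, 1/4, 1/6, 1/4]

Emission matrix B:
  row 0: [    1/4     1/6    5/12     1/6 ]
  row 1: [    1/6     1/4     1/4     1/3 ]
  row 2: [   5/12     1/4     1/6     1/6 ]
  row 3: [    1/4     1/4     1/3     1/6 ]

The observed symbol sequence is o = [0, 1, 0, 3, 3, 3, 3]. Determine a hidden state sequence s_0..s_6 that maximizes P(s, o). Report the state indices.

t=0: δ = [8.333e-02, 4.167e-02, 6.944e-02, 6.250e-02]  (obs o_0=0)
t=1: δ = [4.630e-03, 3.906e-03, 6.510e-03, 6.944e-03]  ψ = [0, 3, 3, 0]  (obs o_1=1)
t=2: δ = [4.069e-04, 2.894e-04, 1.206e-03, 5.425e-04]  ψ = [2, 3, 3, 2]  (obs o_2=0)
t=3: δ = [5.023e-05, 4.521e-05, 6.698e-05, 6.698e-05]  ψ = [2, 3, 2, 2]  (obs o_3=3)
t=4: δ = [2.791e-06, 5.582e-06, 4.651e-06, 3.721e-06]  ψ = [0, 3, 3, 2]  (obs o_4=3)
t=5: δ = [3.101e-07, 4.651e-07, 2.584e-07, 2.584e-07]  ψ = [1, 1, 2, 2]  (obs o_5=3)
t=6: δ = [2.584e-08, 3.876e-08, 1.795e-08, 1.938e-08]  ψ = [1, 1, 3, 1]  (obs o_6=3)
backtrack: best end state = 1; path = [0, 3, 2, 3, 1, 1, 1]

path = [0, 3, 2, 3, 1, 1, 1]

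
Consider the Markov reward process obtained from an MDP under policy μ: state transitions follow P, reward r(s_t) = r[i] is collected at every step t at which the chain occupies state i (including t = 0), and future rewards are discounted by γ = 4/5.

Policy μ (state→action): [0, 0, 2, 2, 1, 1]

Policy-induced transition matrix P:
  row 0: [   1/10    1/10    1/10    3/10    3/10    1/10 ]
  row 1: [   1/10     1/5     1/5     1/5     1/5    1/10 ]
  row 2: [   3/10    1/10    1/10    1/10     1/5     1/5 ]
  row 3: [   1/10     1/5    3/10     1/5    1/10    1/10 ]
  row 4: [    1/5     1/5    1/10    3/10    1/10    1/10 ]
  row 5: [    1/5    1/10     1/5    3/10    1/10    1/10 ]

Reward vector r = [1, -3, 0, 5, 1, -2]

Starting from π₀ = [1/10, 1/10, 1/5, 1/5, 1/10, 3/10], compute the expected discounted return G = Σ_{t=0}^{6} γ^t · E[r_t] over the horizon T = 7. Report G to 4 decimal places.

t=0: π = [0.1000, 0.1000, 0.2000, 0.2000, 0.1000, 0.3000], E[r] = 0.3000, γ^t·E[r] = 0.300000, running G = 0.300000
t=1: π = [0.1800, 0.1400, 0.1800, 0.2300, 0.1500, 0.1200], E[r] = 0.8200, γ^t·E[r] = 0.656000, running G = 0.956000
t=2: π = [0.1630, 0.1520, 0.1720, 0.2270, 0.1680, 0.1180], E[r] = 0.7740, γ^t·E[r] = 0.495360, running G = 1.451360
t=3: π = [0.1630, 0.1547, 0.1724, 0.2277, 0.1650, 0.1172], E[r] = 0.7680, γ^t·E[r] = 0.393216, running G = 1.844576
t=4: π = [0.1627, 0.1547, 0.1727, 0.2273, 0.1653, 0.1172], E[r] = 0.7657, γ^t·E[r] = 0.313635, running G = 2.158211
t=5: π = [0.1628, 0.1547, 0.1727, 0.2273, 0.1653, 0.1173], E[r] = 0.7656, γ^t·E[r] = 0.250873, running G = 2.409084
t=6: π = [0.1628, 0.1547, 0.1727, 0.2273, 0.1653, 0.1173], E[r] = 0.7657, γ^t·E[r] = 0.200731, running G = 2.609814

G = 2.6098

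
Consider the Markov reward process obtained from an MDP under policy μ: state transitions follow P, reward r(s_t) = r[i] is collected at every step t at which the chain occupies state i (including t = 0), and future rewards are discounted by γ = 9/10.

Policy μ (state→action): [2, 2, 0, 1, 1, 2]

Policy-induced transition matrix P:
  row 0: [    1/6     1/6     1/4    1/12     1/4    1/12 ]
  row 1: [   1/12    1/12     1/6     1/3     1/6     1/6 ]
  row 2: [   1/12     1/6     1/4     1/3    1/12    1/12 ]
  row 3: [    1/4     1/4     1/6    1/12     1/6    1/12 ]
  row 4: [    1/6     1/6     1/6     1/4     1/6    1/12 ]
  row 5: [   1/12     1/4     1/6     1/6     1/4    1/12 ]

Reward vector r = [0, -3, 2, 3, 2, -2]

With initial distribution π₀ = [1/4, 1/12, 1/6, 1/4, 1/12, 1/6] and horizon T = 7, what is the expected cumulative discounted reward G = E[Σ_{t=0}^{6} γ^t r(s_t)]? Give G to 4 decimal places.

t=0: π = [0.2500, 0.0833, 0.1667, 0.2500, 0.0833, 0.1667], E[r] = 0.6667, γ^t·E[r] = 0.666667, running G = 0.666667
t=1: π = [0.1528, 0.1944, 0.2014, 0.1736, 0.1875, 0.0903], E[r] = 0.5347, γ^t·E[r] = 0.481250, running G = 1.147917
t=2: π = [0.1406, 0.1725, 0.1962, 0.2211, 0.1701, 0.0995], E[r] = 0.6794, γ^t·E[r] = 0.550313, running G = 1.698229
t=3: π = [0.1461, 0.1790, 0.1947, 0.2121, 0.1703, 0.0977], E[r] = 0.6341, γ^t·E[r] = 0.462270, running G = 2.160499
t=4: π = [0.1451, 0.1776, 0.1951, 0.2133, 0.1708, 0.0983], E[r] = 0.6423, γ^t·E[r] = 0.421435, running G = 2.581933
t=5: π = [0.1452, 0.1778, 0.1950, 0.2131, 0.1707, 0.0981], E[r] = 0.6411, γ^t·E[r] = 0.378536, running G = 2.960470
t=6: π = [0.1452, 0.1778, 0.1950, 0.2132, 0.1707, 0.0982], E[r] = 0.6413, γ^t·E[r] = 0.340795, running G = 3.301264

G = 3.3013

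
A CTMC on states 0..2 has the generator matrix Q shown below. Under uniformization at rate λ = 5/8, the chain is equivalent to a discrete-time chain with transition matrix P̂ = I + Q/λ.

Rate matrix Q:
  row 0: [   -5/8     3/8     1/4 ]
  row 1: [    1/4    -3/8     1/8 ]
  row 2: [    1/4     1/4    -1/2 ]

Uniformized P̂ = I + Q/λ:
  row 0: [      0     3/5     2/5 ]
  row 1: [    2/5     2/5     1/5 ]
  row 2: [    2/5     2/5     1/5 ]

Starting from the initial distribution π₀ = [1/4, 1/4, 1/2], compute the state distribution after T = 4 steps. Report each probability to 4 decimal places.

π = [0.2848, 0.4576, 0.2576]

t=0: π = [0.2500, 0.2500, 0.5000]
t=1: π = [0.3000, 0.4500, 0.2500]
t=2: π = [0.2800, 0.4600, 0.2600]
t=3: π = [0.2880, 0.4560, 0.2560]
t=4: π = [0.2848, 0.4576, 0.2576]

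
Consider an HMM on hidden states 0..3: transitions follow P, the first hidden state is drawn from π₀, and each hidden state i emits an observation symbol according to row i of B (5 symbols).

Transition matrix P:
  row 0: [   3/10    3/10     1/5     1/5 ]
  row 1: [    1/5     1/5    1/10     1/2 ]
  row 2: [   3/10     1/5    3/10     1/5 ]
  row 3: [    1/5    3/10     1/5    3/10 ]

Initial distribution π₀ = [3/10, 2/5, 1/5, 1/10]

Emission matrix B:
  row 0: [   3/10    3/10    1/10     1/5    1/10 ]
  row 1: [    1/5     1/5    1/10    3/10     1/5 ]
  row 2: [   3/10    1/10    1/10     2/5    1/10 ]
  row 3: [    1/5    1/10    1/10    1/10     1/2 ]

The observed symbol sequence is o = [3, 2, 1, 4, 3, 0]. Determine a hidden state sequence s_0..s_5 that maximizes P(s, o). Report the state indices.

path = [1, 3, 1, 3, 1, 3]

t=0: δ = [6.000e-02, 1.200e-01, 8.000e-02, 1.000e-02]  (obs o_0=3)
t=1: δ = [2.400e-03, 2.400e-03, 2.400e-03, 6.000e-03]  ψ = [1, 1, 2, 1]  (obs o_1=2)
t=2: δ = [3.600e-04, 3.600e-04, 1.200e-04, 1.800e-04]  ψ = [3, 3, 3, 3]  (obs o_2=1)
t=3: δ = [1.080e-05, 2.160e-05, 7.200e-06, 9.000e-05]  ψ = [0, 0, 0, 1]  (obs o_3=4)
t=4: δ = [3.600e-06, 8.100e-06, 7.200e-06, 2.700e-06]  ψ = [3, 3, 3, 3]  (obs o_4=3)
t=5: δ = [6.480e-07, 3.240e-07, 6.480e-07, 8.100e-07]  ψ = [2, 1, 2, 1]  (obs o_5=0)
backtrack: best end state = 3; path = [1, 3, 1, 3, 1, 3]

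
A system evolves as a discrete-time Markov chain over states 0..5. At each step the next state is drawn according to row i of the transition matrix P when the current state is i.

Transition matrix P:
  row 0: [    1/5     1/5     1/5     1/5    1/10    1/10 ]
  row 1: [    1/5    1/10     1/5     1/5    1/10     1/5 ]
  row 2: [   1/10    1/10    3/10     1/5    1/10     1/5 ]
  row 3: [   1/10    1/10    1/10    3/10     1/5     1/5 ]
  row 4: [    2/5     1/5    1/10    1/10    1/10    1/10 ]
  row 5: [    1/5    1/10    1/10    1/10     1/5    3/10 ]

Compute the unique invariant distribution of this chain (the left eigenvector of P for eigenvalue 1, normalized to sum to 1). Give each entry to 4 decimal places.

Balance equations π_j = Σ_i π_i·P[i][j]:
  π_0 = 1/5·π_0 + 1/5·π_1 + 1/10·π_2 + 1/10·π_3 + 2/5·π_4 + 1/5·π_5
  π_1 = 1/5·π_0 + 1/10·π_1 + 1/10·π_2 + 1/10·π_3 + 1/5·π_4 + 1/10·π_5
  π_2 = 1/5·π_0 + 1/5·π_1 + 3/10·π_2 + 1/10·π_3 + 1/10·π_4 + 1/10·π_5
  π_3 = 1/5·π_0 + 1/5·π_1 + 1/5·π_2 + 3/10·π_3 + 1/10·π_4 + 1/10·π_5
  π_4 = 1/10·π_0 + 1/10·π_1 + 1/10·π_2 + 1/5·π_3 + 1/10·π_4 + 1/5·π_5
  normalize: π_0 + π_1 + π_2 + π_3 + π_4 + π_5 = 1
Solving the linear system gives exactly π = [14372/74761, 9939/74761, 12384/74761, 13932/74761, 10257/74761, 13877/74761].

π = [0.1922, 0.1329, 0.1656, 0.1864, 0.1372, 0.1856]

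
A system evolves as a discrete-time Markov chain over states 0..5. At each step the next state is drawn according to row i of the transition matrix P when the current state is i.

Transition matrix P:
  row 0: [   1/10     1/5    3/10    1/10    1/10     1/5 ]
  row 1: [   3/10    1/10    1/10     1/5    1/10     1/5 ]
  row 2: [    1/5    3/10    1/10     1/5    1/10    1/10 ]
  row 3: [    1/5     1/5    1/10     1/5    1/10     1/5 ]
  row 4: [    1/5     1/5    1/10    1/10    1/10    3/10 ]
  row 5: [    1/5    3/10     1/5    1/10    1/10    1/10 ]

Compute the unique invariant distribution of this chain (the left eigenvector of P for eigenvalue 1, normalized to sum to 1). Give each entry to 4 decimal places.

π = [0.2011, 0.2122, 0.1579, 0.1522, 0.1000, 0.1766]

Balance equations π_j = Σ_i π_i·P[i][j]:
  π_0 = 1/10·π_0 + 3/10·π_1 + 1/5·π_2 + 1/5·π_3 + 1/5·π_4 + 1/5·π_5
  π_1 = 1/5·π_0 + 1/10·π_1 + 3/10·π_2 + 1/5·π_3 + 1/5·π_4 + 3/10·π_5
  π_2 = 3/10·π_0 + 1/10·π_1 + 1/10·π_2 + 1/10·π_3 + 1/10·π_4 + 1/5·π_5
  π_3 = 1/10·π_0 + 1/5·π_1 + 1/5·π_2 + 1/5·π_3 + 1/10·π_4 + 1/10·π_5
  π_4 = 1/10·π_0 + 1/10·π_1 + 1/10·π_2 + 1/10·π_3 + 1/10·π_4 + 1/10·π_5
  normalize: π_0 + π_1 + π_2 + π_3 + π_4 + π_5 = 1
Solving the linear system gives exactly π = [26971/134110, 28461/134110, 21173/134110, 10208/67055, 1/10, 11839/67055].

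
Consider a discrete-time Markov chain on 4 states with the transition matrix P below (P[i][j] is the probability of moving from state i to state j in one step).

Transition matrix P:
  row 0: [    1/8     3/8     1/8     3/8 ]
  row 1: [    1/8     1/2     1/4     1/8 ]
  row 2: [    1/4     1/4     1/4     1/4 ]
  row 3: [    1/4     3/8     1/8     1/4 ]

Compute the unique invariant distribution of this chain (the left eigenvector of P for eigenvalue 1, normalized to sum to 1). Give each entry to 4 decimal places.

Balance equations π_j = Σ_i π_i·P[i][j]:
  π_0 = 1/8·π_0 + 1/8·π_1 + 1/4·π_2 + 1/4·π_3
  π_1 = 3/8·π_0 + 1/2·π_1 + 1/4·π_2 + 3/8·π_3
  π_2 = 1/8·π_0 + 1/4·π_1 + 1/4·π_2 + 1/8·π_3
  normalize: π_0 + π_1 + π_2 + π_3 = 1
Solving the linear system gives exactly π = [8/45, 2/5, 1/5, 2/9].

π = [0.1778, 0.4000, 0.2000, 0.2222]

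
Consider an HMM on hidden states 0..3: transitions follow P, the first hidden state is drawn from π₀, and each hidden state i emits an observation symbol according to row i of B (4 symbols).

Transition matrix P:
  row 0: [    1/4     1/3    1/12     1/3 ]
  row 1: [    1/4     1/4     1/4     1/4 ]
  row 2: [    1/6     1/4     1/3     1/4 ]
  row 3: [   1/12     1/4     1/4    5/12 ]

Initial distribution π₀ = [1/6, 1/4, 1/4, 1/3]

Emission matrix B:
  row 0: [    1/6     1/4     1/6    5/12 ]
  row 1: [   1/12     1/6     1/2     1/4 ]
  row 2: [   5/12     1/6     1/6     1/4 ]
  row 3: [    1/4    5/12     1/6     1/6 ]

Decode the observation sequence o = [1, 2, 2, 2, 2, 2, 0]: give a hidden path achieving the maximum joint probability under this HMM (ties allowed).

path = [3, 1, 1, 1, 1, 1, 2]

t=0: δ = [4.167e-02, 4.167e-02, 4.167e-02, 1.389e-01]  (obs o_0=1)
t=1: δ = [1.929e-03, 1.736e-02, 5.787e-03, 9.645e-03]  ψ = [3, 3, 3, 3]  (obs o_1=2)
t=2: δ = [7.234e-04, 2.170e-03, 7.234e-04, 7.234e-04]  ψ = [1, 1, 1, 1]  (obs o_2=2)
t=3: δ = [9.042e-05, 2.713e-04, 9.042e-05, 9.042e-05]  ψ = [1, 1, 1, 1]  (obs o_3=2)
t=4: δ = [1.130e-05, 3.391e-05, 1.130e-05, 1.130e-05]  ψ = [1, 1, 1, 1]  (obs o_4=2)
t=5: δ = [1.413e-06, 4.239e-06, 1.413e-06, 1.413e-06]  ψ = [1, 1, 1, 1]  (obs o_5=2)
t=6: δ = [1.766e-07, 8.830e-08, 4.415e-07, 2.649e-07]  ψ = [1, 1, 1, 1]  (obs o_6=0)
backtrack: best end state = 2; path = [3, 1, 1, 1, 1, 1, 2]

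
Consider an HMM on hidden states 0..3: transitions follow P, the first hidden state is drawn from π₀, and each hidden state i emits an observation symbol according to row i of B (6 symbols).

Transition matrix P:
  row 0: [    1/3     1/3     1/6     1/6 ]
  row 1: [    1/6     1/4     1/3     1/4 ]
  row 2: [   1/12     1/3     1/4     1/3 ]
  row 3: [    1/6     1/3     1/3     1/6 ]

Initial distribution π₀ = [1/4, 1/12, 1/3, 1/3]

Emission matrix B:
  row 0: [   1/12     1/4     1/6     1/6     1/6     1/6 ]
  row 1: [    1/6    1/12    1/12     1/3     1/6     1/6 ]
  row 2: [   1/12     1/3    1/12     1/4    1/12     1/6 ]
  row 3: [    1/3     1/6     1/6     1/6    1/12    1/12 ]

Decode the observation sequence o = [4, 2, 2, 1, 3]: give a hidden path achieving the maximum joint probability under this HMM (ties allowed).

t=0: δ = [4.167e-02, 1.389e-02, 2.778e-02, 2.778e-02]  (obs o_0=4)
t=1: δ = [2.315e-03, 1.157e-03, 7.716e-04, 1.543e-03]  ψ = [0, 0, 3, 2]  (obs o_1=2)
t=2: δ = [1.286e-04, 6.430e-05, 4.287e-05, 6.430e-05]  ψ = [0, 0, 3, 0]  (obs o_2=2)
t=3: δ = [1.072e-05, 3.572e-06, 7.144e-06, 3.572e-06]  ψ = [0, 0, 0, 0]  (obs o_3=1)
t=4: δ = [5.954e-07, 1.191e-06, 4.465e-07, 3.969e-07]  ψ = [0, 0, 0, 2]  (obs o_4=3)
backtrack: best end state = 1; path = [0, 0, 0, 0, 1]

path = [0, 0, 0, 0, 1]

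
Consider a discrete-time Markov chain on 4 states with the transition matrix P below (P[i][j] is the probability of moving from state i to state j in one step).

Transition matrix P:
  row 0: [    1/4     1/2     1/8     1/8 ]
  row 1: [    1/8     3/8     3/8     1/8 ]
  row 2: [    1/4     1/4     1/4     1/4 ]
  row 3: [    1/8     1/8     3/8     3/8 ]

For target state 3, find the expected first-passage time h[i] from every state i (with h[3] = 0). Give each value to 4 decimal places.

First-step conditioning: h[3] = 0; for i ≠ 3, h[i] = 1 + Σ_k P[i][k]·h[k].
  h[0] = 1 + 1/4·h[0] + 1/2·h[1] + 1/8·h[2]
  h[1] = 1 + 1/8·h[0] + 3/8·h[1] + 3/8·h[2]
  h[2] = 1 + 1/4·h[0] + 1/4·h[1] + 1/4·h[2]
Solving the 3×3 linear system over states ≠ 3 gives exactly h = [134/21, 130/21, 116/21, 0] (h[3] = 0 is the target).

h = [6.3810, 6.1905, 5.5238, 0.0000]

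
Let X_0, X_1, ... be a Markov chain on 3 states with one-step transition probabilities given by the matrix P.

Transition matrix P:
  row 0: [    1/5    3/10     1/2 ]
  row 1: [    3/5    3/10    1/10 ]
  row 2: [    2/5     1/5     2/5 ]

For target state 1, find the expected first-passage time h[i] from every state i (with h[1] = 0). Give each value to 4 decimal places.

First-step conditioning: h[1] = 0; for i ≠ 1, h[i] = 1 + Σ_k P[i][k]·h[k].
  h[0] = 1 + 1/5·h[0] + 1/2·h[2]
  h[2] = 1 + 2/5·h[0] + 2/5·h[2]
Solving the 2×2 linear system over states ≠ 1 gives exactly h = [55/14, 0, 30/7] (h[1] = 0 is the target).

h = [3.9286, 0.0000, 4.2857]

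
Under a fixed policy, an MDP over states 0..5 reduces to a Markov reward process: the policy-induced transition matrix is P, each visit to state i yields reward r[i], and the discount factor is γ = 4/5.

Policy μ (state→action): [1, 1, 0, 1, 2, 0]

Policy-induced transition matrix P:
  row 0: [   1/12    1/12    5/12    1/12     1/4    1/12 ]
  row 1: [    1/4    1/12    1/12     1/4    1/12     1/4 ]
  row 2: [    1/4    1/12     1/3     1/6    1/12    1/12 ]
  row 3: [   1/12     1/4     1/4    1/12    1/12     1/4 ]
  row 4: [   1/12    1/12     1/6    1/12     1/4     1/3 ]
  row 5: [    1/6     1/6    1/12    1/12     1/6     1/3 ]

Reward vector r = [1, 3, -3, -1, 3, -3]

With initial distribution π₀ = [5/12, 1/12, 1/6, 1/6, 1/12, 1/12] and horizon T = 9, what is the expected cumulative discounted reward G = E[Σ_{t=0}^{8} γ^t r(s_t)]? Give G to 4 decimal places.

t=0: π = [0.4167, 0.0833, 0.1667, 0.1667, 0.0833, 0.0833], E[r] = 0.0000, γ^t·E[r] = 0.000000, running G = 0.000000
t=1: π = [0.1319, 0.1181, 0.2986, 0.1111, 0.1736, 0.1667], E[r] = -0.5000, γ^t·E[r] = -0.400000, running G = -0.400000
t=2: π = [0.1667, 0.1157, 0.2350, 0.1279, 0.1481, 0.2066], E[r] = -0.4942, γ^t·E[r] = -0.316296, running G = -0.716296
t=3: π = [0.1590, 0.1219, 0.2313, 0.1222, 0.1530, 0.2126], E[r] = -0.4703, γ^t·E[r] = -0.240790, running G = -0.957086
t=4: π = [0.1599, 0.1214, 0.2273, 0.1229, 0.1531, 0.2154], E[r] = -0.4677, γ^t·E[r] = -0.191559, running G = -1.148645
t=5: π = [0.1594, 0.1218, 0.2267, 0.1225, 0.1534, 0.2162], E[r] = -0.4661, γ^t·E[r] = -0.152722, running G = -1.301368
t=6: π = [0.1594, 0.1218, 0.2263, 0.1225, 0.1535, 0.2165], E[r] = -0.4657, γ^t·E[r] = -0.122087, running G = -1.423454
t=7: π = [0.1594, 0.1218, 0.2263, 0.1225, 0.1535, 0.2165], E[r] = -0.4656, γ^t·E[r] = -0.097638, running G = -1.521092
t=8: π = [0.1594, 0.1218, 0.2262, 0.1225, 0.1535, 0.2166], E[r] = -0.4655, γ^t·E[r] = -0.078104, running G = -1.599196

G = -1.5992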